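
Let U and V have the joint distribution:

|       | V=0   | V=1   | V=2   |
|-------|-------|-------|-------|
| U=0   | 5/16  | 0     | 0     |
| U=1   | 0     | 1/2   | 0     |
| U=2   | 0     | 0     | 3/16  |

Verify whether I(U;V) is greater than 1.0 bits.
Marginal P(U) (row sums):
  P(U=0) = 5/16 + 0 + 0 = 5/16
  P(U=1) = 0 + 1/2 + 0 = 1/2
  P(U=2) = 0 + 0 + 3/16 = 3/16
Marginal P(V) (column sums):
  P(V=0) = 5/16 + 0 + 0 = 5/16
  P(V=1) = 0 + 1/2 + 0 = 1/2
  P(V=2) = 0 + 0 + 3/16 = 3/16

H(U) = -[(5/16)·log₂(5/16) + (1/2)·log₂(1/2) + (3/16)·log₂(3/16)]
  = 0.5244 + 0.5000 + 0.4528
  = 1.4772 bits
H(V) = -[(5/16)·log₂(5/16) + (1/2)·log₂(1/2) + (3/16)·log₂(3/16)]
  = 0.5244 + 0.5000 + 0.4528
  = 1.4772 bits
H(U,V) = -[(5/16)·log₂(5/16) + (1/2)·log₂(1/2) + (3/16)·log₂(3/16)]
  = 0.5244 + 0.5000 + 0.4528
  = 1.4772 bits

I(U;V) = H(U) + H(V) - H(U,V)
  = 1.4772 + 1.4772 - 1.4772
  = 1.4772 bits

Yes. I(U;V) = 1.4772 bits, which is > 1.0 bits.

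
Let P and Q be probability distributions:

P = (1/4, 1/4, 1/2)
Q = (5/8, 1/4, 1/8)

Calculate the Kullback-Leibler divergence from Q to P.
D(P||Q) = Σ P(i) log₂(P(i)/Q(i))
  i=0: (1/4) × log₂((1/4)/(5/8)) = (1/4) × log₂(2/5) = -0.3305
  i=1: (1/4) × log₂((1/4)/(1/4)) = (1/4) × log₂(1) = 0.0000
  i=2: (1/2) × log₂((1/2)/(1/8)) = (1/2) × log₂(4) = 1.0000
D(P||Q) = -0.3305 + 0.0000 + 1.0000
  = 0.6695 bits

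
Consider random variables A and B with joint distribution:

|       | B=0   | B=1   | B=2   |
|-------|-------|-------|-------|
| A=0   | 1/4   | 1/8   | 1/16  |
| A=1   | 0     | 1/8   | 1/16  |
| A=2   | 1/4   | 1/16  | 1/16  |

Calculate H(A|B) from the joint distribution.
Marginal P(B) (column sums):
  P(B=0) = 1/4 + 0 + 1/4 = 1/2
  P(B=1) = 1/8 + 1/8 + 1/16 = 5/16
  P(B=2) = 1/16 + 1/16 + 1/16 = 3/16

H(A|B) = -Σ P(A,B)·log₂ P(A|B), where P(A|B) = P(A,B) / P(B)
  (cells with P(A,B) = 0 contribute 0)
  (A=0,B=0): P(A|B) = (1/4)/(1/2) = 1/2;  -(1/4)·log₂(1/2) = 0.2500
  (A=0,B=1): P(A|B) = (1/8)/(5/16) = 2/5;  -(1/8)·log₂(2/5) = 0.1652
  (A=0,B=2): P(A|B) = (1/16)/(3/16) = 1/3;  -(1/16)·log₂(1/3) = 0.0991
  (A=1,B=1): P(A|B) = (1/8)/(5/16) = 2/5;  -(1/8)·log₂(2/5) = 0.1652
  (A=1,B=2): P(A|B) = (1/16)/(3/16) = 1/3;  -(1/16)·log₂(1/3) = 0.0991
  (A=2,B=0): P(A|B) = (1/4)/(1/2) = 1/2;  -(1/4)·log₂(1/2) = 0.2500
  (A=2,B=1): P(A|B) = (1/16)/(5/16) = 1/5;  -(1/16)·log₂(1/5) = 0.1451
  (A=2,B=2): P(A|B) = (1/16)/(3/16) = 1/3;  -(1/16)·log₂(1/3) = 0.0991
H(A|B) = 0.2500 + 0.1652 + 0.0991 + 0.1652 + 0.0991 + 0.2500 + 0.1451 + 0.0991
  = 1.2728 bits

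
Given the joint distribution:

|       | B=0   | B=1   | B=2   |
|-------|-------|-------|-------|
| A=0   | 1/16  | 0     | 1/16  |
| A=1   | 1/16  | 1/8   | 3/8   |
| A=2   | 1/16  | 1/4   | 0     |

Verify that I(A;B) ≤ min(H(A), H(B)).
Marginal P(A) (row sums):
  P(A=0) = 1/16 + 0 + 1/16 = 1/8
  P(A=1) = 1/16 + 1/8 + 3/8 = 9/16
  P(A=2) = 1/16 + 1/4 + 0 = 5/16
Marginal P(B) (column sums):
  P(B=0) = 1/16 + 1/16 + 1/16 = 3/16
  P(B=1) = 0 + 1/8 + 1/4 = 3/8
  P(B=2) = 1/16 + 3/8 + 0 = 7/16

H(A) = -[(1/8)·log₂(1/8) + (9/16)·log₂(9/16) + (5/16)·log₂(5/16)]
  = 0.3750 + 0.4669 + 0.5244
  = 1.3663 bits
H(B) = -[(3/16)·log₂(3/16) + (3/8)·log₂(3/8) + (7/16)·log₂(7/16)]
  = 0.4528 + 0.5306 + 0.5218
  = 1.5052 bits
H(A,B) = -[(1/16)·log₂(1/16) + (1/16)·log₂(1/16) + (1/16)·log₂(1/16) + (1/8)·log₂(1/8) + (3/8)·log₂(3/8) + (1/16)·log₂(1/16) + (1/4)·log₂(1/4)]
  = 0.2500 + 0.2500 + 0.2500 + 0.3750 + 0.5306 + 0.2500 + 0.5000
  = 2.4056 bits

I(A;B) = H(A) + H(B) - H(A,B)
  = 1.3663 + 1.5052 - 2.4056
  = 0.4659 bits

min(H(A), H(B)) = min(1.3663, 1.5052) = 1.3663 bits
Since 0.4659 ≤ 1.3663, the bound is satisfied ✓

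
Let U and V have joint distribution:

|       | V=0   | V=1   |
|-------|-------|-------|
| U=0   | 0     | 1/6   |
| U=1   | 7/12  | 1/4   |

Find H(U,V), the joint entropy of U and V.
H(U,V) = -Σ P(U,V) log₂ P(U,V), summed over the non-zero cells:
H(U,V) = -[(1/6)·log₂(1/6) + (7/12)·log₂(7/12) + (1/4)·log₂(1/4)]
  = 0.4308 + 0.4536 + 0.5000
  = 1.3844 bits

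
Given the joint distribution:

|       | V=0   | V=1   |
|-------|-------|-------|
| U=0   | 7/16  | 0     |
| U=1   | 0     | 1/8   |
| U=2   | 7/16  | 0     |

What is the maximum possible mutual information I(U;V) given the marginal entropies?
The upper bound on mutual information is I(U;V) ≤ min(H(U), H(V)).

Marginal P(U) (row sums):
  P(U=0) = 7/16 + 0 = 7/16
  P(U=1) = 0 + 1/8 = 1/8
  P(U=2) = 7/16 + 0 = 7/16
Marginal P(V) (column sums):
  P(V=0) = 7/16 + 0 + 7/16 = 7/8
  P(V=1) = 0 + 1/8 + 0 = 1/8

H(U) = -[(7/16)·log₂(7/16) + (1/8)·log₂(1/8) + (7/16)·log₂(7/16)]
  = 0.5218 + 0.3750 + 0.5218
  = 1.4186 bits
H(V) = -[(7/8)·log₂(7/8) + (1/8)·log₂(1/8)]
  = 0.1686 + 0.3750
  = 0.5436 bits

Maximum possible I(U;V) = min(1.4186, 0.5436) = 0.5436 bits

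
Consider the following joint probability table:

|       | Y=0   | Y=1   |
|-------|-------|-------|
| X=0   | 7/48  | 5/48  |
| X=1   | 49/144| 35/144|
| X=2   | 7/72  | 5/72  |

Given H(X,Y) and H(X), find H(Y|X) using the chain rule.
From the chain rule: H(X,Y) = H(X) + H(Y|X)
Therefore: H(Y|X) = H(X,Y) - H(X)

H(X,Y) = -[(7/48)·log₂(7/48) + (5/48)·log₂(5/48) + (49/144)·log₂(49/144) + (35/144)·log₂(35/144) + (7/72)·log₂(7/72) + (5/72)·log₂(5/72)]
  = 0.4051 + 0.3399 + 0.5292 + 0.4960 + 0.3269 + 0.2672
  = 2.3643 bits
Marginal P(X) (row sums):
  P(X=0) = 7/48 + 5/48 = 1/4
  P(X=1) = 49/144 + 35/144 = 7/12
  P(X=2) = 7/72 + 5/72 = 1/6
H(X) = -[(1/4)·log₂(1/4) + (7/12)·log₂(7/12) + (1/6)·log₂(1/6)]
  = 0.5000 + 0.4536 + 0.4308
  = 1.3844 bits

H(Y|X) = 2.3643 - 1.3844 = 0.9799 bits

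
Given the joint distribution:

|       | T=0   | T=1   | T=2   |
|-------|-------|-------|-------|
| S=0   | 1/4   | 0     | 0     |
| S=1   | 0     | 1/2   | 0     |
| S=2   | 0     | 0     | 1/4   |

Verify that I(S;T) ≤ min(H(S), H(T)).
Marginal P(S) (row sums):
  P(S=0) = 1/4 + 0 + 0 = 1/4
  P(S=1) = 0 + 1/2 + 0 = 1/2
  P(S=2) = 0 + 0 + 1/4 = 1/4
Marginal P(T) (column sums):
  P(T=0) = 1/4 + 0 + 0 = 1/4
  P(T=1) = 0 + 1/2 + 0 = 1/2
  P(T=2) = 0 + 0 + 1/4 = 1/4

H(S) = -[(1/4)·log₂(1/4) + (1/2)·log₂(1/2) + (1/4)·log₂(1/4)]
  = 0.5000 + 0.5000 + 0.5000
  = 1.5000 bits
H(T) = -[(1/4)·log₂(1/4) + (1/2)·log₂(1/2) + (1/4)·log₂(1/4)]
  = 0.5000 + 0.5000 + 0.5000
  = 1.5000 bits
H(S,T) = -[(1/4)·log₂(1/4) + (1/2)·log₂(1/2) + (1/4)·log₂(1/4)]
  = 0.5000 + 0.5000 + 0.5000
  = 1.5000 bits

I(S;T) = H(S) + H(T) - H(S,T)
  = 1.5000 + 1.5000 - 1.5000
  = 1.5000 bits

min(H(S), H(T)) = min(1.5000, 1.5000) = 1.5000 bits
Since 1.5000 ≤ 1.5000, the bound is satisfied ✓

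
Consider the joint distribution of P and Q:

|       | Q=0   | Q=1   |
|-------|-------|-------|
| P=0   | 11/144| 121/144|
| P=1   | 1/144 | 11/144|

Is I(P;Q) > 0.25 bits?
Marginal P(P) (row sums):
  P(P=0) = 11/144 + 121/144 = 11/12
  P(P=1) = 1/144 + 11/144 = 1/12
Marginal P(Q) (column sums):
  P(Q=0) = 11/144 + 1/144 = 1/12
  P(Q=1) = 121/144 + 11/144 = 11/12

H(P) = -[(11/12)·log₂(11/12) + (1/12)·log₂(1/12)]
  = 0.1151 + 0.2987
  = 0.4138 bits
H(Q) = -[(1/12)·log₂(1/12) + (11/12)·log₂(11/12)]
  = 0.2987 + 0.1151
  = 0.4138 bits
H(P,Q) = -[(11/144)·log₂(11/144) + (121/144)·log₂(121/144) + (1/144)·log₂(1/144) + (11/144)·log₂(11/144)]
  = 0.2834 + 0.2110 + 0.0498 + 0.2834
  = 0.8276 bits

I(P;Q) = H(P) + H(Q) - H(P,Q)
  = 0.4138 + 0.4138 - 0.8276
  = 0.0000 bits

No. I(P;Q) = 0.0000 bits, which is ≤ 0.25 bits.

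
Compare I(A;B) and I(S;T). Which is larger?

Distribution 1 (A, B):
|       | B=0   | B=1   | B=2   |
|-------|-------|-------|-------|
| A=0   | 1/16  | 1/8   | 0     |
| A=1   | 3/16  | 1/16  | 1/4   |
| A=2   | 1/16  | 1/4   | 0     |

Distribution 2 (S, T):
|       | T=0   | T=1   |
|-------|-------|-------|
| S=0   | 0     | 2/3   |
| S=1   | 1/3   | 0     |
Distribution 1 (A, B):
Marginal P(A) (row sums):
  P(A=0) = 1/16 + 1/8 + 0 = 3/16
  P(A=1) = 3/16 + 1/16 + 1/4 = 1/2
  P(A=2) = 1/16 + 1/4 + 0 = 5/16
Marginal P(B) (column sums):
  P(B=0) = 1/16 + 3/16 + 1/16 = 5/16
  P(B=1) = 1/8 + 1/16 + 1/4 = 7/16
  P(B=2) = 0 + 1/4 + 0 = 1/4

H(A) = -[(3/16)·log₂(3/16) + (1/2)·log₂(1/2) + (5/16)·log₂(5/16)]
  = 0.4528 + 0.5000 + 0.5244
  = 1.4772 bits
H(B) = -[(5/16)·log₂(5/16) + (7/16)·log₂(7/16) + (1/4)·log₂(1/4)]
  = 0.5244 + 0.5218 + 0.5000
  = 1.5462 bits
H(A,B) = -[(1/16)·log₂(1/16) + (1/8)·log₂(1/8) + (3/16)·log₂(3/16) + (1/16)·log₂(1/16) + (1/4)·log₂(1/4) + (1/16)·log₂(1/16) + (1/4)·log₂(1/4)]
  = 0.2500 + 0.3750 + 0.4528 + 0.2500 + 0.5000 + 0.2500 + 0.5000
  = 2.5778 bits

I(A;B) = H(A) + H(B) - H(A,B)
  = 1.4772 + 1.5462 - 2.5778
  = 0.4456 bits

Distribution 2 (S, T):
Marginal P(S) (row sums):
  P(S=0) = 0 + 2/3 = 2/3
  P(S=1) = 1/3 + 0 = 1/3
Marginal P(T) (column sums):
  P(T=0) = 0 + 1/3 = 1/3
  P(T=1) = 2/3 + 0 = 2/3

H(S) = -[(2/3)·log₂(2/3) + (1/3)·log₂(1/3)]
  = 0.3900 + 0.5283
  = 0.9183 bits
H(T) = -[(1/3)·log₂(1/3) + (2/3)·log₂(2/3)]
  = 0.5283 + 0.3900
  = 0.9183 bits
H(S,T) = -[(2/3)·log₂(2/3) + (1/3)·log₂(1/3)]
  = 0.3900 + 0.5283
  = 0.9183 bits

I(S;T) = H(S) + H(T) - H(S,T)
  = 0.9183 + 0.9183 - 0.9183
  = 0.9183 bits

I(S;T) = 0.9183 bits > I(A;B) = 0.4456 bits, so (S, T) has the higher mutual information (stronger dependence).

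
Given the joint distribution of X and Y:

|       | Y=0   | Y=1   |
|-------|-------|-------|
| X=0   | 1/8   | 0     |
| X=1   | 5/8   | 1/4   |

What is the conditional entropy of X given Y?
Marginal P(Y) (column sums):
  P(Y=0) = 1/8 + 5/8 = 3/4
  P(Y=1) = 0 + 1/4 = 1/4

H(X|Y) = -Σ P(X,Y)·log₂ P(X|Y), where P(X|Y) = P(X,Y) / P(Y)
  (cells with P(X,Y) = 0 contribute 0)
  (X=0,Y=0): P(X|Y) = (1/8)/(3/4) = 1/6;  -(1/8)·log₂(1/6) = 0.3231
  (X=1,Y=0): P(X|Y) = (5/8)/(3/4) = 5/6;  -(5/8)·log₂(5/6) = 0.1644
  (X=1,Y=1): P(X|Y) = (1/4)/(1/4) = 1;  -(1/4)·log₂(1) = 0.0000
H(X|Y) = 0.3231 + 0.1644 + 0.0000
  = 0.4875 bits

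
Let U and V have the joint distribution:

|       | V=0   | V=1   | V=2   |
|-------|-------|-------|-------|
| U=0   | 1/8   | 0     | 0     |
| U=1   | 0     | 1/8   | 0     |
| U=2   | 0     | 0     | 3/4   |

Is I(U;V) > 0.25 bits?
Marginal P(U) (row sums):
  P(U=0) = 1/8 + 0 + 0 = 1/8
  P(U=1) = 0 + 1/8 + 0 = 1/8
  P(U=2) = 0 + 0 + 3/4 = 3/4
Marginal P(V) (column sums):
  P(V=0) = 1/8 + 0 + 0 = 1/8
  P(V=1) = 0 + 1/8 + 0 = 1/8
  P(V=2) = 0 + 0 + 3/4 = 3/4

H(U) = -[(1/8)·log₂(1/8) + (1/8)·log₂(1/8) + (3/4)·log₂(3/4)]
  = 0.3750 + 0.3750 + 0.3113
  = 1.0613 bits
H(V) = -[(1/8)·log₂(1/8) + (1/8)·log₂(1/8) + (3/4)·log₂(3/4)]
  = 0.3750 + 0.3750 + 0.3113
  = 1.0613 bits
H(U,V) = -[(1/8)·log₂(1/8) + (1/8)·log₂(1/8) + (3/4)·log₂(3/4)]
  = 0.3750 + 0.3750 + 0.3113
  = 1.0613 bits

I(U;V) = H(U) + H(V) - H(U,V)
  = 1.0613 + 1.0613 - 1.0613
  = 1.0613 bits

Yes. I(U;V) = 1.0613 bits, which is > 0.25 bits.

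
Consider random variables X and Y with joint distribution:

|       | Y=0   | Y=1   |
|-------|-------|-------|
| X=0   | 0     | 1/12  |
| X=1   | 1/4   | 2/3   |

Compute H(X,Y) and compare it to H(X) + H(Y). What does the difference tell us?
Marginal P(X) (row sums):
  P(X=0) = 0 + 1/12 = 1/12
  P(X=1) = 1/4 + 2/3 = 11/12
Marginal P(Y) (column sums):
  P(Y=0) = 0 + 1/4 = 1/4
  P(Y=1) = 1/12 + 2/3 = 3/4

H(X,Y) = -[(1/12)·log₂(1/12) + (1/4)·log₂(1/4) + (2/3)·log₂(2/3)]
  = 0.2987 + 0.5000 + 0.3900
  = 1.1887 bits
H(X) = -[(1/12)·log₂(1/12) + (11/12)·log₂(11/12)]
  = 0.2987 + 0.1151
  = 0.4138 bits
H(Y) = -[(1/4)·log₂(1/4) + (3/4)·log₂(3/4)]
  = 0.5000 + 0.3113
  = 0.8113 bits

H(X) + H(Y) = 0.4138 + 0.8113 = 1.2251 bits
Difference: H(X) + H(Y) - H(X,Y) = 1.2251 - 1.1887 = 0.0364 bits = I(X;Y)

The difference is the mutual information; it is positive here, so X and Y are dependent (knowing one reduces uncertainty about the other by 0.0364 bits).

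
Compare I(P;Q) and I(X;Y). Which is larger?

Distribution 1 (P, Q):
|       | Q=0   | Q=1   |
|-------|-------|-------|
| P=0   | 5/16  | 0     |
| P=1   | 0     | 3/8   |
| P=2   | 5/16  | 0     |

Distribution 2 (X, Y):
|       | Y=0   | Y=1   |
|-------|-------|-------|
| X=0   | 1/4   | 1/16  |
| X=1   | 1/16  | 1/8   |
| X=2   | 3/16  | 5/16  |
Distribution 1 (P, Q):
Marginal P(P) (row sums):
  P(P=0) = 5/16 + 0 = 5/16
  P(P=1) = 0 + 3/8 = 3/8
  P(P=2) = 5/16 + 0 = 5/16
Marginal P(Q) (column sums):
  P(Q=0) = 5/16 + 0 + 5/16 = 5/8
  P(Q=1) = 0 + 3/8 + 0 = 3/8

H(P) = -[(5/16)·log₂(5/16) + (3/8)·log₂(3/8) + (5/16)·log₂(5/16)]
  = 0.5244 + 0.5306 + 0.5244
  = 1.5794 bits
H(Q) = -[(5/8)·log₂(5/8) + (3/8)·log₂(3/8)]
  = 0.4238 + 0.5306
  = 0.9544 bits
H(P,Q) = -[(5/16)·log₂(5/16) + (3/8)·log₂(3/8) + (5/16)·log₂(5/16)]
  = 0.5244 + 0.5306 + 0.5244
  = 1.5794 bits

I(P;Q) = H(P) + H(Q) - H(P,Q)
  = 1.5794 + 0.9544 - 1.5794
  = 0.9544 bits

Distribution 2 (X, Y):
Marginal P(X) (row sums):
  P(X=0) = 1/4 + 1/16 = 5/16
  P(X=1) = 1/16 + 1/8 = 3/16
  P(X=2) = 3/16 + 5/16 = 1/2
Marginal P(Y) (column sums):
  P(Y=0) = 1/4 + 1/16 + 3/16 = 1/2
  P(Y=1) = 1/16 + 1/8 + 5/16 = 1/2

H(X) = -[(5/16)·log₂(5/16) + (3/16)·log₂(3/16) + (1/2)·log₂(1/2)]
  = 0.5244 + 0.4528 + 0.5000
  = 1.4772 bits
H(Y) = -[(1/2)·log₂(1/2) + (1/2)·log₂(1/2)]
  = 0.5000 + 0.5000
  = 1.0000 bits
H(X,Y) = -[(1/4)·log₂(1/4) + (1/16)·log₂(1/16) + (1/16)·log₂(1/16) + (1/8)·log₂(1/8) + (3/16)·log₂(3/16) + (5/16)·log₂(5/16)]
  = 0.5000 + 0.2500 + 0.2500 + 0.3750 + 0.4528 + 0.5244
  = 2.3522 bits

I(X;Y) = H(X) + H(Y) - H(X,Y)
  = 1.4772 + 1.0000 - 2.3522
  = 0.1250 bits

I(P;Q) = 0.9544 bits > I(X;Y) = 0.1250 bits, so (P, Q) has the higher mutual information (stronger dependence).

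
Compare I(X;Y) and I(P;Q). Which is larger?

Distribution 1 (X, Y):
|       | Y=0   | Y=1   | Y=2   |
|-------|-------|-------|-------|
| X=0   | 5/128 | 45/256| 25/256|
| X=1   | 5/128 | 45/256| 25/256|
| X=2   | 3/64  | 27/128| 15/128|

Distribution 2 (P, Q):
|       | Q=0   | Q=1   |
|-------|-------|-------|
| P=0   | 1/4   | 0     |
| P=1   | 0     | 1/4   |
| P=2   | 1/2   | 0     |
Distribution 1 (X, Y):
Marginal P(X) (row sums):
  P(X=0) = 5/128 + 45/256 + 25/256 = 5/16
  P(X=1) = 5/128 + 45/256 + 25/256 = 5/16
  P(X=2) = 3/64 + 27/128 + 15/128 = 3/8
Marginal P(Y) (column sums):
  P(Y=0) = 5/128 + 5/128 + 3/64 = 1/8
  P(Y=1) = 45/256 + 45/256 + 27/128 = 9/16
  P(Y=2) = 25/256 + 25/256 + 15/128 = 5/16

H(X) = -[(5/16)·log₂(5/16) + (5/16)·log₂(5/16) + (3/8)·log₂(3/8)]
  = 0.5244 + 0.5244 + 0.5306
  = 1.5794 bits
H(Y) = -[(1/8)·log₂(1/8) + (9/16)·log₂(9/16) + (5/16)·log₂(5/16)]
  = 0.3750 + 0.4669 + 0.5244
  = 1.3663 bits
H(X,Y) = -[(5/128)·log₂(5/128) + (45/256)·log₂(45/256) + (25/256)·log₂(25/256) + (5/128)·log₂(5/128) + (45/256)·log₂(45/256) + (25/256)·log₂(25/256) + (3/64)·log₂(3/64) + (27/128)·log₂(27/128) + (15/128)·log₂(15/128)]
  = 0.1827 + 0.4409 + 0.3277 + 0.1827 + 0.4409 + 0.3277 + 0.2070 + 0.4736 + 0.3625
  = 2.9457 bits

I(X;Y) = H(X) + H(Y) - H(X,Y)
  = 1.5794 + 1.3663 - 2.9457
  = 0.0000 bits

Distribution 2 (P, Q):
Marginal P(P) (row sums):
  P(P=0) = 1/4 + 0 = 1/4
  P(P=1) = 0 + 1/4 = 1/4
  P(P=2) = 1/2 + 0 = 1/2
Marginal P(Q) (column sums):
  P(Q=0) = 1/4 + 0 + 1/2 = 3/4
  P(Q=1) = 0 + 1/4 + 0 = 1/4

H(P) = -[(1/4)·log₂(1/4) + (1/4)·log₂(1/4) + (1/2)·log₂(1/2)]
  = 0.5000 + 0.5000 + 0.5000
  = 1.5000 bits
H(Q) = -[(3/4)·log₂(3/4) + (1/4)·log₂(1/4)]
  = 0.3113 + 0.5000
  = 0.8113 bits
H(P,Q) = -[(1/4)·log₂(1/4) + (1/4)·log₂(1/4) + (1/2)·log₂(1/2)]
  = 0.5000 + 0.5000 + 0.5000
  = 1.5000 bits

I(P;Q) = H(P) + H(Q) - H(P,Q)
  = 1.5000 + 0.8113 - 1.5000
  = 0.8113 bits

I(P;Q) = 0.8113 bits > I(X;Y) = 0.0000 bits, so (P, Q) has the higher mutual information (stronger dependence).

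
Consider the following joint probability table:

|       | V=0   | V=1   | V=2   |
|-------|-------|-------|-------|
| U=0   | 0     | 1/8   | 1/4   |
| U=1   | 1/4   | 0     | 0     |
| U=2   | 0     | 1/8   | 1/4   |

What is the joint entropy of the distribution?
H(U,V) = -Σ P(U,V) log₂ P(U,V), summed over the non-zero cells:
H(U,V) = -[(1/8)·log₂(1/8) + (1/4)·log₂(1/4) + (1/4)·log₂(1/4) + (1/8)·log₂(1/8) + (1/4)·log₂(1/4)]
  = 0.3750 + 0.5000 + 0.5000 + 0.3750 + 0.5000
  = 2.2500 bits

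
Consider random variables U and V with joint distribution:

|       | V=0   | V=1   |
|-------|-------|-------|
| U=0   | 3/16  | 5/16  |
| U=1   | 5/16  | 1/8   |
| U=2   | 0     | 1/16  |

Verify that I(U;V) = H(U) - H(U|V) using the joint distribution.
Left side, from I(U;V) = H(U) + H(V) - H(U,V):
Marginal P(U) (row sums):
  P(U=0) = 3/16 + 5/16 = 1/2
  P(U=1) = 5/16 + 1/8 = 7/16
  P(U=2) = 0 + 1/16 = 1/16
Marginal P(V) (column sums):
  P(V=0) = 3/16 + 5/16 + 0 = 1/2
  P(V=1) = 5/16 + 1/8 + 1/16 = 1/2

H(U) = -[(1/2)·log₂(1/2) + (7/16)·log₂(7/16) + (1/16)·log₂(1/16)]
  = 0.5000 + 0.5218 + 0.2500
  = 1.2718 bits
H(V) = -[(1/2)·log₂(1/2) + (1/2)·log₂(1/2)]
  = 0.5000 + 0.5000
  = 1.0000 bits
H(U,V) = -[(3/16)·log₂(3/16) + (5/16)·log₂(5/16) + (5/16)·log₂(5/16) + (1/8)·log₂(1/8) + (1/16)·log₂(1/16)]
  = 0.4528 + 0.5244 + 0.5244 + 0.3750 + 0.2500
  = 2.1266 bits

I(U;V) = H(U) + H(V) - H(U,V)
  = 1.2718 + 1.0000 - 2.1266
  = 0.1452 bits

Right side, with H(U|V) computed directly from the conditional probabilities:
H(U|V) = -Σ P(U,V)·log₂ P(U|V), where P(U|V) = P(U,V) / P(V)
  (cells with P(U,V) = 0 contribute 0)
  (U=0,V=0): P(U|V) = (3/16)/(1/2) = 3/8;  -(3/16)·log₂(3/8) = 0.2653
  (U=0,V=1): P(U|V) = (5/16)/(1/2) = 5/8;  -(5/16)·log₂(5/8) = 0.2119
  (U=1,V=0): P(U|V) = (5/16)/(1/2) = 5/8;  -(5/16)·log₂(5/8) = 0.2119
  (U=1,V=1): P(U|V) = (1/8)/(1/2) = 1/4;  -(1/8)·log₂(1/4) = 0.2500
  (U=2,V=1): P(U|V) = (1/16)/(1/2) = 1/8;  -(1/16)·log₂(1/8) = 0.1875
H(U|V) = 0.2653 + 0.2119 + 0.2119 + 0.2500 + 0.1875
  = 1.1266 bits
H(U) - H(U|V) = 1.2718 - 1.1266 = 0.1452 bits

Both sides equal 0.1452 bits, so I(U;V) = H(U) - H(U|V) ✓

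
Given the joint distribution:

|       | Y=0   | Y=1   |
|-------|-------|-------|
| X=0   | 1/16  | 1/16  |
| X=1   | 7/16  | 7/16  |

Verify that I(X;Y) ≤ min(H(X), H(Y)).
Marginal P(X) (row sums):
  P(X=0) = 1/16 + 1/16 = 1/8
  P(X=1) = 7/16 + 7/16 = 7/8
Marginal P(Y) (column sums):
  P(Y=0) = 1/16 + 7/16 = 1/2
  P(Y=1) = 1/16 + 7/16 = 1/2

H(X) = -[(1/8)·log₂(1/8) + (7/8)·log₂(7/8)]
  = 0.3750 + 0.1686
  = 0.5436 bits
H(Y) = -[(1/2)·log₂(1/2) + (1/2)·log₂(1/2)]
  = 0.5000 + 0.5000
  = 1.0000 bits
H(X,Y) = -[(1/16)·log₂(1/16) + (1/16)·log₂(1/16) + (7/16)·log₂(7/16) + (7/16)·log₂(7/16)]
  = 0.2500 + 0.2500 + 0.5218 + 0.5218
  = 1.5436 bits

I(X;Y) = H(X) + H(Y) - H(X,Y)
  = 0.5436 + 1.0000 - 1.5436
  = 0.0000 bits

min(H(X), H(Y)) = min(0.5436, 1.0000) = 0.5436 bits
Since 0.0000 ≤ 0.5436, the bound is satisfied ✓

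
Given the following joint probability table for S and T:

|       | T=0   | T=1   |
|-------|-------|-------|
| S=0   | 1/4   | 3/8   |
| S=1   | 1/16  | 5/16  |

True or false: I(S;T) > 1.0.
Marginal P(S) (row sums):
  P(S=0) = 1/4 + 3/8 = 5/8
  P(S=1) = 1/16 + 5/16 = 3/8
Marginal P(T) (column sums):
  P(T=0) = 1/4 + 1/16 = 5/16
  P(T=1) = 3/8 + 5/16 = 11/16

H(S) = -[(5/8)·log₂(5/8) + (3/8)·log₂(3/8)]
  = 0.4238 + 0.5306
  = 0.9544 bits
H(T) = -[(5/16)·log₂(5/16) + (11/16)·log₂(11/16)]
  = 0.5244 + 0.3716
  = 0.8960 bits
H(S,T) = -[(1/4)·log₂(1/4) + (3/8)·log₂(3/8) + (1/16)·log₂(1/16) + (5/16)·log₂(5/16)]
  = 0.5000 + 0.5306 + 0.2500 + 0.5244
  = 1.8050 bits

I(S;T) = H(S) + H(T) - H(S,T)
  = 0.9544 + 0.8960 - 1.8050
  = 0.0454 bits

False. I(S;T) = 0.0454 bits, which is ≤ 1.0 bits.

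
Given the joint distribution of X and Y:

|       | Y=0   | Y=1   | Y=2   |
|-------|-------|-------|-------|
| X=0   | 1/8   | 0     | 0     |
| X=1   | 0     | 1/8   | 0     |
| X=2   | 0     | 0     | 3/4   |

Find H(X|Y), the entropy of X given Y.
Marginal P(Y) (column sums):
  P(Y=0) = 1/8 + 0 + 0 = 1/8
  P(Y=1) = 0 + 1/8 + 0 = 1/8
  P(Y=2) = 0 + 0 + 3/4 = 3/4

H(X|Y) = -Σ P(X,Y)·log₂ P(X|Y), where P(X|Y) = P(X,Y) / P(Y)
  (cells with P(X,Y) = 0 contribute 0)
  (X=0,Y=0): P(X|Y) = (1/8)/(1/8) = 1;  -(1/8)·log₂(1) = 0.0000
  (X=1,Y=1): P(X|Y) = (1/8)/(1/8) = 1;  -(1/8)·log₂(1) = 0.0000
  (X=2,Y=2): P(X|Y) = (3/4)/(3/4) = 1;  -(3/4)·log₂(1) = 0.0000
H(X|Y) = 0.0000 + 0.0000 + 0.0000
  = 0.0000 bits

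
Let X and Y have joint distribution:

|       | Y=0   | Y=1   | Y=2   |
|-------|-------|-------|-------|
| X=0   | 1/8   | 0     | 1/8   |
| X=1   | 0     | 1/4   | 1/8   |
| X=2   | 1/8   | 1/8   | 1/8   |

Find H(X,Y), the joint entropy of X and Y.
H(X,Y) = -Σ P(X,Y) log₂ P(X,Y), summed over the non-zero cells:
H(X,Y) = -[(1/8)·log₂(1/8) + (1/8)·log₂(1/8) + (1/4)·log₂(1/4) + (1/8)·log₂(1/8) + (1/8)·log₂(1/8) + (1/8)·log₂(1/8) + (1/8)·log₂(1/8)]
  = 0.3750 + 0.3750 + 0.5000 + 0.3750 + 0.3750 + 0.3750 + 0.3750
  = 2.7500 bits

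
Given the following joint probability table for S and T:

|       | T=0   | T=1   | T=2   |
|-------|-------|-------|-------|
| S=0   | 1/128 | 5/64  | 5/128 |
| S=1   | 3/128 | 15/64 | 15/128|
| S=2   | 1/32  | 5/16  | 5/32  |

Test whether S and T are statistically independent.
Marginal P(S) (row sums):
  P(S=0) = 1/128 + 5/64 + 5/128 = 1/8
  P(S=1) = 3/128 + 15/64 + 15/128 = 3/8
  P(S=2) = 1/32 + 5/16 + 5/32 = 1/2
Marginal P(T) (column sums):
  P(T=0) = 1/128 + 3/128 + 1/32 = 1/16
  P(T=1) = 5/64 + 15/64 + 5/16 = 5/8
  P(T=2) = 5/128 + 15/128 + 5/32 = 5/16

S and T are independent iff P(S=i,T=j) = P(S=i)·P(T=j) for every cell.
  P(S=0)·P(T=0) = 1/8 × 1/16 = 1/128 = P(S=0,T=0) ✓
  P(S=0)·P(T=1) = 1/8 × 5/8 = 5/64 = P(S=0,T=1) ✓
  P(S=0)·P(T=2) = 1/8 × 5/16 = 5/128 = P(S=0,T=2) ✓
  P(S=1)·P(T=0) = 3/8 × 1/16 = 3/128 = P(S=1,T=0) ✓
  P(S=1)·P(T=1) = 3/8 × 5/8 = 15/64 = P(S=1,T=1) ✓
  P(S=1)·P(T=2) = 3/8 × 5/16 = 15/128 = P(S=1,T=2) ✓
  P(S=2)·P(T=0) = 1/2 × 1/16 = 1/32 = P(S=2,T=0) ✓
  P(S=2)·P(T=1) = 1/2 × 5/8 = 5/16 = P(S=2,T=1) ✓
  P(S=2)·P(T=2) = 1/2 × 5/16 = 5/32 = P(S=2,T=2) ✓

Yes, S and T are independent: every cell factors, so I(S;T) = 0 bits.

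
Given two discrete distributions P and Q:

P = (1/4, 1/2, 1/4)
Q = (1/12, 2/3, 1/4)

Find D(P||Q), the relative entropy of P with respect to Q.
D(P||Q) = Σ P(i) log₂(P(i)/Q(i))
  i=0: (1/4) × log₂((1/4)/(1/12)) = (1/4) × log₂(3) = 0.3962
  i=1: (1/2) × log₂((1/2)/(2/3)) = (1/2) × log₂(3/4) = -0.2075
  i=2: (1/4) × log₂((1/4)/(1/4)) = (1/4) × log₂(1) = 0.0000
D(P||Q) = 0.3962 - 0.2075 + 0.0000
  = 0.1887 bits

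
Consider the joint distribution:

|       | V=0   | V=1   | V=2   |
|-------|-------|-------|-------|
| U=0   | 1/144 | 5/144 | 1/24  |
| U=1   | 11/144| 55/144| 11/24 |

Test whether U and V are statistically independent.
Marginal P(U) (row sums):
  P(U=0) = 1/144 + 5/144 + 1/24 = 1/12
  P(U=1) = 11/144 + 55/144 + 11/24 = 11/12
Marginal P(V) (column sums):
  P(V=0) = 1/144 + 11/144 = 1/12
  P(V=1) = 5/144 + 55/144 = 5/12
  P(V=2) = 1/24 + 11/24 = 1/2

U and V are independent iff P(U=i,V=j) = P(U=i)·P(V=j) for every cell.
  P(U=0)·P(V=0) = 1/12 × 1/12 = 1/144 = P(U=0,V=0) ✓
  P(U=0)·P(V=1) = 1/12 × 5/12 = 5/144 = P(U=0,V=1) ✓
  P(U=0)·P(V=2) = 1/12 × 1/2 = 1/24 = P(U=0,V=2) ✓
  P(U=1)·P(V=0) = 11/12 × 1/12 = 11/144 = P(U=1,V=0) ✓
  P(U=1)·P(V=1) = 11/12 × 5/12 = 55/144 = P(U=1,V=1) ✓
  P(U=1)·P(V=2) = 11/12 × 1/2 = 11/24 = P(U=1,V=2) ✓

Yes, U and V are independent: every cell factors, so I(U;V) = 0 bits.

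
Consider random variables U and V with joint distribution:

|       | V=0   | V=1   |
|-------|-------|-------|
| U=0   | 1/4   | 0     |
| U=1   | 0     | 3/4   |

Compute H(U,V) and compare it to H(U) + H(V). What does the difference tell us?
Marginal P(U) (row sums):
  P(U=0) = 1/4 + 0 = 1/4
  P(U=1) = 0 + 3/4 = 3/4
Marginal P(V) (column sums):
  P(V=0) = 1/4 + 0 = 1/4
  P(V=1) = 0 + 3/4 = 3/4

H(U,V) = -[(1/4)·log₂(1/4) + (3/4)·log₂(3/4)]
  = 0.5000 + 0.3113
  = 0.8113 bits
H(U) = -[(1/4)·log₂(1/4) + (3/4)·log₂(3/4)]
  = 0.5000 + 0.3113
  = 0.8113 bits
H(V) = -[(1/4)·log₂(1/4) + (3/4)·log₂(3/4)]
  = 0.5000 + 0.3113
  = 0.8113 bits

H(U) + H(V) = 0.8113 + 0.8113 = 1.6226 bits
Difference: H(U) + H(V) - H(U,V) = 1.6226 - 0.8113 = 0.8113 bits = I(U;V)

The difference is the mutual information; it is positive here, so U and V are dependent (knowing one reduces uncertainty about the other by 0.8113 bits).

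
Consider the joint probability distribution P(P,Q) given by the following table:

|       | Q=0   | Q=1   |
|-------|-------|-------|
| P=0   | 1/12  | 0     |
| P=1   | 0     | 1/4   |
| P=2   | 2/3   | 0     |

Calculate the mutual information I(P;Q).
Marginal P(P) (row sums):
  P(P=0) = 1/12 + 0 = 1/12
  P(P=1) = 0 + 1/4 = 1/4
  P(P=2) = 2/3 + 0 = 2/3
Marginal P(Q) (column sums):
  P(Q=0) = 1/12 + 0 + 2/3 = 3/4
  P(Q=1) = 0 + 1/4 + 0 = 1/4

H(P) = -[(1/12)·log₂(1/12) + (1/4)·log₂(1/4) + (2/3)·log₂(2/3)]
  = 0.2987 + 0.5000 + 0.3900
  = 1.1887 bits
H(Q) = -[(3/4)·log₂(3/4) + (1/4)·log₂(1/4)]
  = 0.3113 + 0.5000
  = 0.8113 bits
H(P,Q) = -[(1/12)·log₂(1/12) + (1/4)·log₂(1/4) + (2/3)·log₂(2/3)]
  = 0.2987 + 0.5000 + 0.3900
  = 1.1887 bits

I(P;Q) = H(P) + H(Q) - H(P,Q)
  = 1.1887 + 0.8113 - 1.1887
  = 0.8113 bits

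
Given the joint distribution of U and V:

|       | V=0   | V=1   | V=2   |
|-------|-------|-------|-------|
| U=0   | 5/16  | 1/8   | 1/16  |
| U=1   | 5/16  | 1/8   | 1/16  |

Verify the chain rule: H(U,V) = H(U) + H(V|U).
Left side:
H(U,V) = -[(5/16)·log₂(5/16) + (1/8)·log₂(1/8) + (1/16)·log₂(1/16) + (5/16)·log₂(5/16) + (1/8)·log₂(1/8) + (1/16)·log₂(1/16)]
  = 0.5244 + 0.3750 + 0.2500 + 0.5244 + 0.3750 + 0.2500
  = 2.2988 bits

Right side:
Marginal P(U) (row sums):
  P(U=0) = 5/16 + 1/8 + 1/16 = 1/2
  P(U=1) = 5/16 + 1/8 + 1/16 = 1/2
H(U) = -[(1/2)·log₂(1/2) + (1/2)·log₂(1/2)]
  = 0.5000 + 0.5000
  = 1.0000 bits
H(V|U) = -Σ P(U,V)·log₂ P(V|U), where P(V|U) = P(U,V) / P(U)
  (U=0,V=0): P(V|U) = (5/16)/(1/2) = 5/8;  -(5/16)·log₂(5/8) = 0.2119
  (U=0,V=1): P(V|U) = (1/8)/(1/2) = 1/4;  -(1/8)·log₂(1/4) = 0.2500
  (U=0,V=2): P(V|U) = (1/16)/(1/2) = 1/8;  -(1/16)·log₂(1/8) = 0.1875
  (U=1,V=0): P(V|U) = (5/16)/(1/2) = 5/8;  -(5/16)·log₂(5/8) = 0.2119
  (U=1,V=1): P(V|U) = (1/8)/(1/2) = 1/4;  -(1/8)·log₂(1/4) = 0.2500
  (U=1,V=2): P(V|U) = (1/16)/(1/2) = 1/8;  -(1/16)·log₂(1/8) = 0.1875
H(V|U) = 0.2119 + 0.2500 + 0.1875 + 0.2119 + 0.2500 + 0.1875
  = 1.2988 bits
H(U) + H(V|U) = 1.0000 + 1.2988 = 2.2988 bits

Both sides equal 2.2988 bits, so the chain rule holds ✓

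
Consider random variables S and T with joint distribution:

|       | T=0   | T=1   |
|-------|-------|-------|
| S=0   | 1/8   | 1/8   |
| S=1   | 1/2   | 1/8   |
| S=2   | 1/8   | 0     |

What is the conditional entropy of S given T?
Marginal P(T) (column sums):
  P(T=0) = 1/8 + 1/2 + 1/8 = 3/4
  P(T=1) = 1/8 + 1/8 + 0 = 1/4

H(S|T) = -Σ P(S,T)·log₂ P(S|T), where P(S|T) = P(S,T) / P(T)
  (cells with P(S,T) = 0 contribute 0)
  (S=0,T=0): P(S|T) = (1/8)/(3/4) = 1/6;  -(1/8)·log₂(1/6) = 0.3231
  (S=0,T=1): P(S|T) = (1/8)/(1/4) = 1/2;  -(1/8)·log₂(1/2) = 0.1250
  (S=1,T=0): P(S|T) = (1/2)/(3/4) = 2/3;  -(1/2)·log₂(2/3) = 0.2925
  (S=1,T=1): P(S|T) = (1/8)/(1/4) = 1/2;  -(1/8)·log₂(1/2) = 0.1250
  (S=2,T=0): P(S|T) = (1/8)/(3/4) = 1/6;  -(1/8)·log₂(1/6) = 0.3231
H(S|T) = 0.3231 + 0.1250 + 0.2925 + 0.1250 + 0.3231
  = 1.1887 bits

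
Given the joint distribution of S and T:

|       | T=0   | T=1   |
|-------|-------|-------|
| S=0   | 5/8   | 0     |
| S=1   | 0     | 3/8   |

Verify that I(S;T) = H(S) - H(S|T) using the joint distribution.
Left side, from I(S;T) = H(S) + H(T) - H(S,T):
Marginal P(S) (row sums):
  P(S=0) = 5/8 + 0 = 5/8
  P(S=1) = 0 + 3/8 = 3/8
Marginal P(T) (column sums):
  P(T=0) = 5/8 + 0 = 5/8
  P(T=1) = 0 + 3/8 = 3/8

H(S) = -[(5/8)·log₂(5/8) + (3/8)·log₂(3/8)]
  = 0.4238 + 0.5306
  = 0.9544 bits
H(T) = -[(5/8)·log₂(5/8) + (3/8)·log₂(3/8)]
  = 0.4238 + 0.5306
  = 0.9544 bits
H(S,T) = -[(5/8)·log₂(5/8) + (3/8)·log₂(3/8)]
  = 0.4238 + 0.5306
  = 0.9544 bits

I(S;T) = H(S) + H(T) - H(S,T)
  = 0.9544 + 0.9544 - 0.9544
  = 0.9544 bits

Right side, with H(S|T) computed directly from the conditional probabilities:
H(S|T) = -Σ P(S,T)·log₂ P(S|T), where P(S|T) = P(S,T) / P(T)
  (cells with P(S,T) = 0 contribute 0)
  (S=0,T=0): P(S|T) = (5/8)/(5/8) = 1;  -(5/8)·log₂(1) = 0.0000
  (S=1,T=1): P(S|T) = (3/8)/(3/8) = 1;  -(3/8)·log₂(1) = 0.0000
H(S|T) = 0.0000 + 0.0000
  = 0.0000 bits
H(S) - H(S|T) = 0.9544 - 0.0000 = 0.9544 bits

Both sides equal 0.9544 bits, so I(S;T) = H(S) - H(S|T) ✓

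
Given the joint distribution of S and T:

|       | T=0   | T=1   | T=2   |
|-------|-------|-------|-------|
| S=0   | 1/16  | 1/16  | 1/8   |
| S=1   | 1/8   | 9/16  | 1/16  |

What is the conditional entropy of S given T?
Marginal P(T) (column sums):
  P(T=0) = 1/16 + 1/8 = 3/16
  P(T=1) = 1/16 + 9/16 = 5/8
  P(T=2) = 1/8 + 1/16 = 3/16

H(S|T) = -Σ P(S,T)·log₂ P(S|T), where P(S|T) = P(S,T) / P(T)
  (S=0,T=0): P(S|T) = (1/16)/(3/16) = 1/3;  -(1/16)·log₂(1/3) = 0.0991
  (S=0,T=1): P(S|T) = (1/16)/(5/8) = 1/10;  -(1/16)·log₂(1/10) = 0.2076
  (S=0,T=2): P(S|T) = (1/8)/(3/16) = 2/3;  -(1/8)·log₂(2/3) = 0.0731
  (S=1,T=0): P(S|T) = (1/8)/(3/16) = 2/3;  -(1/8)·log₂(2/3) = 0.0731
  (S=1,T=1): P(S|T) = (9/16)/(5/8) = 9/10;  -(9/16)·log₂(9/10) = 0.0855
  (S=1,T=2): P(S|T) = (1/16)/(3/16) = 1/3;  -(1/16)·log₂(1/3) = 0.0991
H(S|T) = 0.0991 + 0.2076 + 0.0731 + 0.0731 + 0.0855 + 0.0991
  = 0.6375 bits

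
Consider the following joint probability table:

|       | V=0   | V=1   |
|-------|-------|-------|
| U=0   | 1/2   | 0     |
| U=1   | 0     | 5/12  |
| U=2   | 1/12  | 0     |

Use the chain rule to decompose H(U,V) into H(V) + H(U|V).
By the chain rule: H(U,V) = H(V) + H(U|V)

Marginal P(V) (column sums):
  P(V=0) = 1/2 + 0 + 1/12 = 7/12
  P(V=1) = 0 + 5/12 + 0 = 5/12
H(V) = -[(7/12)·log₂(7/12) + (5/12)·log₂(5/12)]
  = 0.4536 + 0.5263
  = 0.9799 bits
H(U|V) = -Σ P(U,V)·log₂ P(U|V), where P(U|V) = P(U,V) / P(V)
  (cells with P(U,V) = 0 contribute 0)
  (U=0,V=0): P(U|V) = (1/2)/(7/12) = 6/7;  -(1/2)·log₂(6/7) = 0.1112
  (U=1,V=1): P(U|V) = (5/12)/(5/12) = 1;  -(5/12)·log₂(1) = 0.0000
  (U=2,V=0): P(U|V) = (1/12)/(7/12) = 1/7;  -(1/12)·log₂(1/7) = 0.2339
H(U|V) = 0.1112 + 0.0000 + 0.2339
  = 0.3451 bits

H(U,V) = H(V) + H(U|V) = 0.9799 + 0.3451 = 1.3250 bits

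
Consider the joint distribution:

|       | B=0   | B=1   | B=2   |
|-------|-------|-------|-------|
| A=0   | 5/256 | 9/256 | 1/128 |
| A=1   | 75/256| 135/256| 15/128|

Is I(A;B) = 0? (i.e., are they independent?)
Marginal P(A) (row sums):
  P(A=0) = 5/256 + 9/256 + 1/128 = 1/16
  P(A=1) = 75/256 + 135/256 + 15/128 = 15/16
Marginal P(B) (column sums):
  P(B=0) = 5/256 + 75/256 = 5/16
  P(B=1) = 9/256 + 135/256 = 9/16
  P(B=2) = 1/128 + 15/128 = 1/8

A and B are independent iff P(A=i,B=j) = P(A=i)·P(B=j) for every cell.
  P(A=0)·P(B=0) = 1/16 × 5/16 = 5/256 = P(A=0,B=0) ✓
  P(A=0)·P(B=1) = 1/16 × 9/16 = 9/256 = P(A=0,B=1) ✓
  P(A=0)·P(B=2) = 1/16 × 1/8 = 1/128 = P(A=0,B=2) ✓
  P(A=1)·P(B=0) = 15/16 × 5/16 = 75/256 = P(A=1,B=0) ✓
  P(A=1)·P(B=1) = 15/16 × 9/16 = 135/256 = P(A=1,B=1) ✓
  P(A=1)·P(B=2) = 15/16 × 1/8 = 15/128 = P(A=1,B=2) ✓

Yes, A and B are independent: every cell factors, so I(A;B) = 0 bits.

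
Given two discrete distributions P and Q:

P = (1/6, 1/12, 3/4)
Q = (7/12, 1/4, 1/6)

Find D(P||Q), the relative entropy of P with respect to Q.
D(P||Q) = Σ P(i) log₂(P(i)/Q(i))
  i=0: (1/6) × log₂((1/6)/(7/12)) = (1/6) × log₂(2/7) = -0.3012
  i=1: (1/12) × log₂((1/12)/(1/4)) = (1/12) × log₂(1/3) = -0.1321
  i=2: (3/4) × log₂((3/4)/(1/6)) = (3/4) × log₂(9/2) = 1.6274
D(P||Q) = -0.3012 - 0.1321 + 1.6274
  = 1.1941 bits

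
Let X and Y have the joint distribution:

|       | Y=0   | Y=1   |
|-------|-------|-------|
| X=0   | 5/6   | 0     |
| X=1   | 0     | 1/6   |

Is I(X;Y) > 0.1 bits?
Marginal P(X) (row sums):
  P(X=0) = 5/6 + 0 = 5/6
  P(X=1) = 0 + 1/6 = 1/6
Marginal P(Y) (column sums):
  P(Y=0) = 5/6 + 0 = 5/6
  P(Y=1) = 0 + 1/6 = 1/6

H(X) = -[(5/6)·log₂(5/6) + (1/6)·log₂(1/6)]
  = 0.2192 + 0.4308
  = 0.6500 bits
H(Y) = -[(5/6)·log₂(5/6) + (1/6)·log₂(1/6)]
  = 0.2192 + 0.4308
  = 0.6500 bits
H(X,Y) = -[(5/6)·log₂(5/6) + (1/6)·log₂(1/6)]
  = 0.2192 + 0.4308
  = 0.6500 bits

I(X;Y) = H(X) + H(Y) - H(X,Y)
  = 0.6500 + 0.6500 - 0.6500
  = 0.6500 bits

Yes. I(X;Y) = 0.6500 bits, which is > 0.1 bits.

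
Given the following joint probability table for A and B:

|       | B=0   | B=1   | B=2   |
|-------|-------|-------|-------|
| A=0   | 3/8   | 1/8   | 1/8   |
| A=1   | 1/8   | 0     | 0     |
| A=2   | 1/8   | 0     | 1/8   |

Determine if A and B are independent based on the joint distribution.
Marginal P(A) (row sums):
  P(A=0) = 3/8 + 1/8 + 1/8 = 5/8
  P(A=1) = 1/8 + 0 + 0 = 1/8
  P(A=2) = 1/8 + 0 + 1/8 = 1/4
Marginal P(B) (column sums):
  P(B=0) = 3/8 + 1/8 + 1/8 = 5/8
  P(B=1) = 1/8 + 0 + 0 = 1/8
  P(B=2) = 1/8 + 0 + 1/8 = 1/4

A and B are independent iff P(A=i,B=j) = P(A=i)·P(B=j) for every cell.
  P(A=0)·P(B=0) = 5/8 × 5/8 = 25/64, but P(A=0,B=0) = 3/8 ✗

No, A and B are not independent. Quantitatively, I(A;B) > 0:

H(A) = -[(5/8)·log₂(5/8) + (1/8)·log₂(1/8) + (1/4)·log₂(1/4)]
  = 0.4238 + 0.3750 + 0.5000
  = 1.2988 bits
H(B) = -[(5/8)·log₂(5/8) + (1/8)·log₂(1/8) + (1/4)·log₂(1/4)]
  = 0.4238 + 0.3750 + 0.5000
  = 1.2988 bits
H(A,B) = -[(3/8)·log₂(3/8) + (1/8)·log₂(1/8) + (1/8)·log₂(1/8) + (1/8)·log₂(1/8) + (1/8)·log₂(1/8) + (1/8)·log₂(1/8)]
  = 0.5306 + 0.3750 + 0.3750 + 0.3750 + 0.3750 + 0.3750
  = 2.4056 bits
I(A;B) = H(A) + H(B) - H(A,B) = 1.2988 + 1.2988 - 2.4056 = 0.1920 bits > 0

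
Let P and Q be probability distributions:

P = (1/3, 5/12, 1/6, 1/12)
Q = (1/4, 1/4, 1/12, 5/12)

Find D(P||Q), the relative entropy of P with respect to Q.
D(P||Q) = Σ P(i) log₂(P(i)/Q(i))
  i=0: (1/3) × log₂((1/3)/(1/4)) = (1/3) × log₂(4/3) = 0.1383
  i=1: (5/12) × log₂((5/12)/(1/4)) = (5/12) × log₂(5/3) = 0.3071
  i=2: (1/6) × log₂((1/6)/(1/12)) = (1/6) × log₂(2) = 0.1667
  i=3: (1/12) × log₂((1/12)/(5/12)) = (1/12) × log₂(1/5) = -0.1935
D(P||Q) = 0.1383 + 0.3071 + 0.1667 - 0.1935
  = 0.4186 bits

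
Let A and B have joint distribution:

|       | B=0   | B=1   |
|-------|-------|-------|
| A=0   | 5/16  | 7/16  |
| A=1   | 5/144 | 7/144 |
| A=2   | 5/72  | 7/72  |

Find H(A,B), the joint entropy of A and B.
H(A,B) = -Σ P(A,B) log₂ P(A,B), summed over the non-zero cells:
H(A,B) = -[(5/16)·log₂(5/16) + (7/16)·log₂(7/16) + (5/144)·log₂(5/144) + (7/144)·log₂(7/144) + (5/72)·log₂(5/72) + (7/72)·log₂(7/72)]
  = 0.5244 + 0.5218 + 0.1683 + 0.2121 + 0.2672 + 0.3269
  = 2.0207 bits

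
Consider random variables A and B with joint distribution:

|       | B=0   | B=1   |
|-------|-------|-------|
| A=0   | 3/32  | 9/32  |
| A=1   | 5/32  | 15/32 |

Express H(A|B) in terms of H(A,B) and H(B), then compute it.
H(A|B) = H(A,B) - H(B)

Marginal P(B) (column sums):
  P(B=0) = 3/32 + 5/32 = 1/4
  P(B=1) = 9/32 + 15/32 = 3/4

H(A,B) = -[(3/32)·log₂(3/32) + (9/32)·log₂(9/32) + (5/32)·log₂(5/32) + (15/32)·log₂(15/32)]
  = 0.3202 + 0.5147 + 0.4184 + 0.5124
  = 1.7657 bits
H(B) = -[(1/4)·log₂(1/4) + (3/4)·log₂(3/4)]
  = 0.5000 + 0.3113
  = 0.8113 bits

H(A|B) = 1.7657 - 0.8113 = 0.9544 bits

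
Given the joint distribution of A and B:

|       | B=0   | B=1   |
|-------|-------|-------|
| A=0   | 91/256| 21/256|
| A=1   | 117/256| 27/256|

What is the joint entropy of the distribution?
H(A,B) = -Σ P(A,B) log₂ P(A,B), summed over the non-zero cells:
H(A,B) = -[(91/256)·log₂(91/256) + (21/256)·log₂(21/256) + (117/256)·log₂(117/256) + (27/256)·log₂(27/256)]
  = 0.5304 + 0.2959 + 0.5163 + 0.3423
  = 1.6849 bits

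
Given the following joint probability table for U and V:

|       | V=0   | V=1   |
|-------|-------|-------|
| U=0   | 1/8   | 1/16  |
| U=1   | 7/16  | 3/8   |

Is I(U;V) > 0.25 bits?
Marginal P(U) (row sums):
  P(U=0) = 1/8 + 1/16 = 3/16
  P(U=1) = 7/16 + 3/8 = 13/16
Marginal P(V) (column sums):
  P(V=0) = 1/8 + 7/16 = 9/16
  P(V=1) = 1/16 + 3/8 = 7/16

H(U) = -[(3/16)·log₂(3/16) + (13/16)·log₂(13/16)]
  = 0.4528 + 0.2434
  = 0.6962 bits
H(V) = -[(9/16)·log₂(9/16) + (7/16)·log₂(7/16)]
  = 0.4669 + 0.5218
  = 0.9887 bits
H(U,V) = -[(1/8)·log₂(1/8) + (1/16)·log₂(1/16) + (7/16)·log₂(7/16) + (3/8)·log₂(3/8)]
  = 0.3750 + 0.2500 + 0.5218 + 0.5306
  = 1.6774 bits

I(U;V) = H(U) + H(V) - H(U,V)
  = 0.6962 + 0.9887 - 1.6774
  = 0.0075 bits

No. I(U;V) = 0.0075 bits, which is ≤ 0.25 bits.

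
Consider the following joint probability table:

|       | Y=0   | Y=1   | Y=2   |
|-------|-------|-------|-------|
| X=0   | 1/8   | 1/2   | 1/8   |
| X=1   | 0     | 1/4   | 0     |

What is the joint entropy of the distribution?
H(X,Y) = -Σ P(X,Y) log₂ P(X,Y), summed over the non-zero cells:
H(X,Y) = -[(1/8)·log₂(1/8) + (1/2)·log₂(1/2) + (1/8)·log₂(1/8) + (1/4)·log₂(1/4)]
  = 0.3750 + 0.5000 + 0.3750 + 0.5000
  = 1.7500 bits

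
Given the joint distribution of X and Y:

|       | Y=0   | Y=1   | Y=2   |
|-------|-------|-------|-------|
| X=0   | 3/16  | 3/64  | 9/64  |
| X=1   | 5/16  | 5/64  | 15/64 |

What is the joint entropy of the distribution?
H(X,Y) = -Σ P(X,Y) log₂ P(X,Y), summed over the non-zero cells:
H(X,Y) = -[(3/16)·log₂(3/16) + (3/64)·log₂(3/64) + (9/64)·log₂(9/64) + (5/16)·log₂(5/16) + (5/64)·log₂(5/64) + (15/64)·log₂(15/64)]
  = 0.4528 + 0.2070 + 0.3980 + 0.5244 + 0.2873 + 0.4906
  = 2.3601 bits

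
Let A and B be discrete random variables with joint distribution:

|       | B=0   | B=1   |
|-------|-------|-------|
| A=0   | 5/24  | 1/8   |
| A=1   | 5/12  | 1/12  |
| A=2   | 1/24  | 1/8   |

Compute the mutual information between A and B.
Marginal P(A) (row sums):
  P(A=0) = 5/24 + 1/8 = 1/3
  P(A=1) = 5/12 + 1/12 = 1/2
  P(A=2) = 1/24 + 1/8 = 1/6
Marginal P(B) (column sums):
  P(B=0) = 5/24 + 5/12 + 1/24 = 2/3
  P(B=1) = 1/8 + 1/12 + 1/8 = 1/3

H(A) = -[(1/3)·log₂(1/3) + (1/2)·log₂(1/2) + (1/6)·log₂(1/6)]
  = 0.5283 + 0.5000 + 0.4308
  = 1.4591 bits
H(B) = -[(2/3)·log₂(2/3) + (1/3)·log₂(1/3)]
  = 0.3900 + 0.5283
  = 0.9183 bits
H(A,B) = -[(5/24)·log₂(5/24) + (1/8)·log₂(1/8) + (5/12)·log₂(5/12) + (1/12)·log₂(1/12) + (1/24)·log₂(1/24) + (1/8)·log₂(1/8)]
  = 0.4715 + 0.3750 + 0.5263 + 0.2987 + 0.1910 + 0.3750
  = 2.2375 bits

I(A;B) = H(A) + H(B) - H(A,B)
  = 1.4591 + 0.9183 - 2.2375
  = 0.1399 bits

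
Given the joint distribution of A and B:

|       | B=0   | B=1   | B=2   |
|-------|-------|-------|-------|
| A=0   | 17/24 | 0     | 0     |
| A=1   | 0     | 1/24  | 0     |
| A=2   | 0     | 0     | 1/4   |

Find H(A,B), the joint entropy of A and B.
H(A,B) = -Σ P(A,B) log₂ P(A,B), summed over the non-zero cells:
H(A,B) = -[(17/24)·log₂(17/24) + (1/24)·log₂(1/24) + (1/4)·log₂(1/4)]
  = 0.3524 + 0.1910 + 0.5000
  = 1.0434 bits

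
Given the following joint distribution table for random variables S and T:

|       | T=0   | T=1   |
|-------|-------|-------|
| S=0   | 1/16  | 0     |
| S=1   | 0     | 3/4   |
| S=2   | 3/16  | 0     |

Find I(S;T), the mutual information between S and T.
Marginal P(S) (row sums):
  P(S=0) = 1/16 + 0 = 1/16
  P(S=1) = 0 + 3/4 = 3/4
  P(S=2) = 3/16 + 0 = 3/16
Marginal P(T) (column sums):
  P(T=0) = 1/16 + 0 + 3/16 = 1/4
  P(T=1) = 0 + 3/4 + 0 = 3/4

H(S) = -[(1/16)·log₂(1/16) + (3/4)·log₂(3/4) + (3/16)·log₂(3/16)]
  = 0.2500 + 0.3113 + 0.4528
  = 1.0141 bits
H(T) = -[(1/4)·log₂(1/4) + (3/4)·log₂(3/4)]
  = 0.5000 + 0.3113
  = 0.8113 bits
H(S,T) = -[(1/16)·log₂(1/16) + (3/4)·log₂(3/4) + (3/16)·log₂(3/16)]
  = 0.2500 + 0.3113 + 0.4528
  = 1.0141 bits

I(S;T) = H(S) + H(T) - H(S,T)
  = 1.0141 + 0.8113 - 1.0141
  = 0.8113 bits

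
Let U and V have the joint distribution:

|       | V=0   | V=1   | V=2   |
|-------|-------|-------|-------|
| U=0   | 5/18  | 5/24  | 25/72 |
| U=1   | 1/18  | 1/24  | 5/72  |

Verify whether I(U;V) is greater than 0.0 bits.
Marginal P(U) (row sums):
  P(U=0) = 5/18 + 5/24 + 25/72 = 5/6
  P(U=1) = 1/18 + 1/24 + 5/72 = 1/6
Marginal P(V) (column sums):
  P(V=0) = 5/18 + 1/18 = 1/3
  P(V=1) = 5/24 + 1/24 = 1/4
  P(V=2) = 25/72 + 5/72 = 5/12

H(U) = -[(5/6)·log₂(5/6) + (1/6)·log₂(1/6)]
  = 0.2192 + 0.4308
  = 0.6500 bits
H(V) = -[(1/3)·log₂(1/3) + (1/4)·log₂(1/4) + (5/12)·log₂(5/12)]
  = 0.5283 + 0.5000 + 0.5263
  = 1.5546 bits
H(U,V) = -[(5/18)·log₂(5/18) + (5/24)·log₂(5/24) + (25/72)·log₂(25/72) + (1/18)·log₂(1/18) + (1/24)·log₂(1/24) + (5/72)·log₂(5/72)]
  = 0.5133 + 0.4715 + 0.5299 + 0.2317 + 0.1910 + 0.2672
  = 2.2046 bits

I(U;V) = H(U) + H(V) - H(U,V)
  = 0.6500 + 1.5546 - 2.2046
  = 0.0000 bits

No. I(U;V) = 0.0000 bits, which is ≤ 0.0 bits.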